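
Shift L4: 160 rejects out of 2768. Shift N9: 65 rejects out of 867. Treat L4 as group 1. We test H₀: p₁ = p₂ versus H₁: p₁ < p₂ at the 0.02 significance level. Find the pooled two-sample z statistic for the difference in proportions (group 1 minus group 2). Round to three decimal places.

p̂₁ = 160/2768 = 0.057803, p̂₂ = 65/867 = 0.074971.
Pooled p̂ = (160+65)/(2768+867) = 225/3635 = 0.061898.
SE = √(p̂(1−p̂)(1/n₁+1/n₂)) = √(0.061898·0.938102·0.00151467) = √(8.79523e-05) = 0.009378.
z = (0.057803 − 0.074971)/0.009378 = -0.017168/0.009378 = -1.831.
p-value = P(Z < -1.831) ≈ 0.0336. With α = 0.02, fail to reject H₀.

z = -1.831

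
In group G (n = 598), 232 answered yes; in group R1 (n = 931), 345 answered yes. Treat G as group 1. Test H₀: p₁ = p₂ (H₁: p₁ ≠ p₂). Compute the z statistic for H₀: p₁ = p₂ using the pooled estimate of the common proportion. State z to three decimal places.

z = 0.685

p̂₁ = 232/598 = 0.38796, p̂₂ = 345/931 = 0.37057.
Pooled p̂ = (232+345)/(598+931) = 577/1529 = 0.37737.
SE = √(p̂(1−p̂)(1/n₁+1/n₂)) = √(0.37737·0.62263·0.00274635) = √(0.000645289) = 0.02540.
z = (0.38796 − 0.37057)/0.02540 = 0.01739/0.02540 = 0.685.
p-value = 2·P(Z > 0.685) ≈ 0.4936.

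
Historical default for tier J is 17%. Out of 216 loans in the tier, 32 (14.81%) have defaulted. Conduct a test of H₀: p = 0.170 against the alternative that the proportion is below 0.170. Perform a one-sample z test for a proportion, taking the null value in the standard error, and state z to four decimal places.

p̂ = 32/216 = 0.148148.
Under H₀, SE = √(0.17·0.83/216) = √(0.000653241) = 0.025559.
z = (0.148148 − 0.17)/0.025559 = -0.021852/0.025559 = -0.8550.
p-value = P(Z < -0.855) ≈ 0.1963.

z = -0.8550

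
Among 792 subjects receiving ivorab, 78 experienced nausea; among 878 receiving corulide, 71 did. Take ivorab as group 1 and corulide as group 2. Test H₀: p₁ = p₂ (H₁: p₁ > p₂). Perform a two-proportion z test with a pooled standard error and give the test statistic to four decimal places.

z = 1.2612

p̂₁ = 78/792 = 0.098485, p̂₂ = 71/878 = 0.080866.
Pooled p̂ = (78+71)/(792+878) = 149/1670 = 0.089222.
SE = √(0.0812611 × 0.00240158) = 0.013970.
z = (0.098485 − 0.080866)/0.013970 = 0.017619/0.013970 = 1.2612.
p-value = P(Z > 1.261) ≈ 0.1036.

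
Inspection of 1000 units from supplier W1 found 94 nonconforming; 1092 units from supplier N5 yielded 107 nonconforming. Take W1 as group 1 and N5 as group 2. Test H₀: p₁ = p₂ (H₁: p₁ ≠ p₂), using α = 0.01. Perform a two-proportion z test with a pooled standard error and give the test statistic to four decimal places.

p̂₁ = 94/1000 ≈ 0.0940000, p̂₂ = 107/1092 ≈ 0.0979853.
Pooled p̂ = (94+107)/(1000+1092) = 201/2092 = 0.0960803.
SE = √(0.0868489 × 0.00191575) = 0.0128989.
z = (0.0940000 − 0.0979853)/0.0128989 = -0.0039853/0.0128989 = -0.3090.
Two-sided p-value ≈ 2·Φ(−0.309) = 0.7573; since p > α = 0.01, fail to reject H₀.

z = -0.3090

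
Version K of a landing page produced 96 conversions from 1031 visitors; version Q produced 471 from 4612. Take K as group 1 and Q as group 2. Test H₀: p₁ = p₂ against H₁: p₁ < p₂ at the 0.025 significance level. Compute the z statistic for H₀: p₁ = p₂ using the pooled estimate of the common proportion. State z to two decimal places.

z = -0.87

p̂₁ = 96/1031 = 0.0931, p̂₂ = 471/4612 = 0.1021.
Pooled p̂ = (96+471)/(1031+4612) = 567/5643 = 0.1005.
SE = √(p̂(1−p̂)(1/n₁+1/n₂)) = √(0.1005·0.8995·0.00118676) = √(0.000107262) = 0.0104.
z = (0.0931 − 0.1021)/0.0104 = -0.0090/0.0104 = -0.87.
p-value = P(Z < -0.870) ≈ 0.1921; since p > α = 0.025, fail to reject H₀.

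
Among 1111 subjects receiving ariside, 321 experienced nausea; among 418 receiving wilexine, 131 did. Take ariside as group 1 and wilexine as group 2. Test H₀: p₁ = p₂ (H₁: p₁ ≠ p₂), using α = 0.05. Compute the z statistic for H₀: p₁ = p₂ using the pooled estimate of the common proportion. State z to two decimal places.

z = -0.93

p̂₁ = 321/1111 ≈ 0.28893, p̂₂ = 131/418 ≈ 0.31340.
Pooled p̂ = (321+131)/(1111+418) = 452/1529 = 0.29562.
SE = √(0.208228 × 0.00329243) = 0.02618.
z = (0.28893 − 0.31340)/0.02618 = -0.02447/0.02618 = -0.93.
p-value = 2·P(Z > 0.934) ≈ 0.3501, so at α = 0.05 we fail to reject H₀.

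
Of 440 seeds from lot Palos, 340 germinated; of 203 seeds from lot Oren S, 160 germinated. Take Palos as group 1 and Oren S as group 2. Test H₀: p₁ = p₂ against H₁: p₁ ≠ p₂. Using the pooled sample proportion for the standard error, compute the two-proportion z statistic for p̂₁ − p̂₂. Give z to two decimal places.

z = -0.44

p̂₁ = 340/440 ≈ 0.7727, p̂₂ = 160/203 ≈ 0.7882.
Pooled p̂ = (340+160)/(440+203) = 500/643 = 0.7776.
SE = √(0.172935 × 0.00719884) = 0.0353.
z = (0.7727 − 0.7882)/0.0353 = -0.0155/0.0353 = -0.44.
p-value = 2·P(Z > 0.438) ≈ 0.6615.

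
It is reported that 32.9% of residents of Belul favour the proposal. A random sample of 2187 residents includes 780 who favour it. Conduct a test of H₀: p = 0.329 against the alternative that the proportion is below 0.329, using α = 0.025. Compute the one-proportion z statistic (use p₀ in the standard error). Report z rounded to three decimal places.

p̂ = 780/2187 = 0.356653.
Under H₀, SE = √(0.329·0.671/2187) = √(0.000100941) = 0.010047.
z = (0.356653 − 0.329)/0.010047 = 0.027653/0.010047 = 2.752.
p-value = P(Z < 2.752) ≈ 0.9970. With α = 0.025, fail to reject H₀.

z = 2.752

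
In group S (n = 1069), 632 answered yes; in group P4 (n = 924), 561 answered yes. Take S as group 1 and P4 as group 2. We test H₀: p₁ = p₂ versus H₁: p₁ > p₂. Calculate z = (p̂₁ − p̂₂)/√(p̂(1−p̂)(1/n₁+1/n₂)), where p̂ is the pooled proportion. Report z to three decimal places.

p̂₁ = 632/1069 = 0.591207, p̂₂ = 561/924 = 0.607143.
Pooled p̂ = (632+561)/(1069+924) = 1193/1993 = 0.598595.
SE = √(p̂(1−p̂)(1/n₁+1/n₂)) = √(0.598595·0.401405·0.0020177) = √(0.000484812) = 0.022018.
z = (0.591207 − 0.607143)/0.022018 = -0.015936/0.022018 = -0.724.

z = -0.724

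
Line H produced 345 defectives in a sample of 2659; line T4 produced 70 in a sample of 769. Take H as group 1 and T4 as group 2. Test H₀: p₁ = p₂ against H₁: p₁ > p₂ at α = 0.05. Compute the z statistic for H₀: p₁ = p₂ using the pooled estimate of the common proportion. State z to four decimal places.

z = 2.8991

p̂₁ = 345/2659 = 0.129748, p̂₂ = 70/769 = 0.091027.
Pooled p̂ = (345+70)/(2659+769) = 415/3428 = 0.121062.
SE = √(0.106406 × 0.00167647) = 0.013356.
z = (0.129748 − 0.091027)/0.013356 = 0.038721/0.013356 = 2.8991.
p-value = P(Z > 2.899) ≈ 0.0019; since p < α = 0.05, reject H₀.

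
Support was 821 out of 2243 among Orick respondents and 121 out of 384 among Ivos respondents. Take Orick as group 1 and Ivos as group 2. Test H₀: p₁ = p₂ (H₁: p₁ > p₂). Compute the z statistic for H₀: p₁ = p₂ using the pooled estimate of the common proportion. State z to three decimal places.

z = 1.923

p̂₁ = 821/2243 ≈ 0.36603, p̂₂ = 121/384 ≈ 0.31510.
Pooled p̂ = (821+121)/(2243+384) = 942/2627 = 0.35858.
SE = √(0.230001 × 0.00305) = 0.02649.
z = (0.36603 − 0.31510)/0.02649 = 0.05093/0.02649 = 1.923.
p-value = P(Z > 1.923) ≈ 0.0273.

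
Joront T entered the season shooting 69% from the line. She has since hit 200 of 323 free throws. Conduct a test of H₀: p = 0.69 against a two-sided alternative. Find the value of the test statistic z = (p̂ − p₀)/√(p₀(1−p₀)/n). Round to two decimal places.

p̂ = 200/323 = 0.6192.
Under H₀, SE = √(0.69·0.31/323) = √(0.000662229) = 0.0257.
z = (0.6192 − 0.69)/0.0257 = -0.0708/0.0257 = -2.75.
Two-sided p-value ≈ 2·Φ(−2.751) = 0.0059.

z = -2.75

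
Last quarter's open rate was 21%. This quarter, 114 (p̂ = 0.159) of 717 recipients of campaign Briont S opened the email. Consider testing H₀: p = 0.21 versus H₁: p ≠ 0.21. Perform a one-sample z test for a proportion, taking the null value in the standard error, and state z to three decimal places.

p̂ = 114/717 = 0.15900.
Standard error under H₀: √(0.21×0.79/717) = 0.01521.
z = (0.15900 − 0.21)/0.01521 = -0.05100/0.01521 = -3.353.

z = -3.353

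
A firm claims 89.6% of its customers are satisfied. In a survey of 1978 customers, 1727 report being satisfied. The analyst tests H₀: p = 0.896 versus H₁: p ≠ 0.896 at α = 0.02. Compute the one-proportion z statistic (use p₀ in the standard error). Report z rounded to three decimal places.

p̂ = 1727/1978 ≈ 0.873104.
SE = √(p₀(1−p₀)/n) = √(0.093184/1978) = 0.006864.
z = (0.873104 − 0.896)/0.006864 = -0.022896/0.006864 = -3.336.
p-value = 2·P(Z > 3.336) ≈ 0.0009; since p < α = 0.02, reject H₀.

z = -3.336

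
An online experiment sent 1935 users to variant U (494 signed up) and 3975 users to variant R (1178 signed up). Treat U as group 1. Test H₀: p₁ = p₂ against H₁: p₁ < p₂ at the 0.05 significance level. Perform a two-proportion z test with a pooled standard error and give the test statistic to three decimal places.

p̂₁ = 494/1935 ≈ 0.255297, p̂₂ = 1178/3975 ≈ 0.296352.
Pooled p̂ = (494+1178)/(1935+3975) = 1672/5910 = 0.282910.
SE = √(0.202872 × 0.000768368) = 0.012485.
z = (0.255297 − 0.296352)/0.012485 = -0.041055/0.012485 = -3.288.
p-value = P(Z < -3.288) ≈ 0.0005, so at α = 0.05 we reject H₀.

z = -3.288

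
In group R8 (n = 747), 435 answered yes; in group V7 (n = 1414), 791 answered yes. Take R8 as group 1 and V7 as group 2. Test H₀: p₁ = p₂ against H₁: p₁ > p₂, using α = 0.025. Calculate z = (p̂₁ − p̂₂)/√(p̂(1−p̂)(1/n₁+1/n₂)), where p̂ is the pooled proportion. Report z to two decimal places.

z = 1.02

p̂₁ = 435/747 = 0.5823, p̂₂ = 791/1414 = 0.5594.
Pooled p̂ = (435+791)/(747+1414) = 1226/2161 = 0.5673.
SE = √(0.245467 × 0.0020459) = 0.0224.
z = (0.5823 − 0.5594)/0.0224 = 0.0229/0.0224 = 1.02.
p-value = P(Z > 1.023) ≈ 0.1532; since p > α = 0.025, fail to reject H₀.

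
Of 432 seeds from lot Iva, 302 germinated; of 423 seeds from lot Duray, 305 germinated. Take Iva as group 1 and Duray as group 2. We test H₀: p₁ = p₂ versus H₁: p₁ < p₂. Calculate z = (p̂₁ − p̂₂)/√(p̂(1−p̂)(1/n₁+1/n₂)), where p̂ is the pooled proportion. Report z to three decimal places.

z = -0.708

p̂₁ = 302/432 = 0.69907, p̂₂ = 305/423 = 0.72104.
Pooled p̂ = (302+305)/(432+423) = 607/855 = 0.70994.
SE = √(0.205925 × 0.00467888) = 0.03104.
z = (0.69907 − 0.72104)/0.03104 = -0.02197/0.03104 = -0.708.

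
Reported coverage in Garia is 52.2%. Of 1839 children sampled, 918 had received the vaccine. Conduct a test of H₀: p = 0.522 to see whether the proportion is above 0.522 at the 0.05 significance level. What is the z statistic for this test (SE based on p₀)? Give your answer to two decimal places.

p̂ = 918/1839 = 0.49918.
Under H₀, SE = √(0.522·0.478/1839) = √(0.00013568) = 0.01165.
z = (0.49918 − 0.522)/0.01165 = -0.02282/0.01165 = -1.96.
p-value = P(Z > -1.959) ≈ 0.9749; since p > α = 0.05, fail to reject H₀.

z = -1.96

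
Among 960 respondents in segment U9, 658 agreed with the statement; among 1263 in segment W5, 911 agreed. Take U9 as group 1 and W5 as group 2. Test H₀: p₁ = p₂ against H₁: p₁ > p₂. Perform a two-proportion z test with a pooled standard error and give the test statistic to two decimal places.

p̂₁ = 658/960 = 0.6854, p̂₂ = 911/1263 = 0.7213.
Pooled p̂ = (658+911)/(960+1263) = 1569/2223 = 0.7058.
SE = √(p̂(1−p̂)(1/n₁+1/n₂)) = √(0.7058·0.2942·0.00183343) = √(0.000380703) = 0.0195.
z = (0.6854 − 0.7213)/0.0195 = -0.0359/0.0195 = -1.84.
p-value = P(Z > -1.839) ≈ 0.9670.

z = -1.84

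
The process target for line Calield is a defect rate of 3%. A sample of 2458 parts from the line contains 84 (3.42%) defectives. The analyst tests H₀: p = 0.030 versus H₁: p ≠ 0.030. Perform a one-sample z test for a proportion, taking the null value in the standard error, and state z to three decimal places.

p̂ = 84/2458 = 0.034174.
SE = √(p₀(1−p₀)/n) = √(0.0291/2458) = 0.003441.
z = (0.034174 − 0.03)/0.003441 = 0.004174/0.003441 = 1.213.

z = 1.213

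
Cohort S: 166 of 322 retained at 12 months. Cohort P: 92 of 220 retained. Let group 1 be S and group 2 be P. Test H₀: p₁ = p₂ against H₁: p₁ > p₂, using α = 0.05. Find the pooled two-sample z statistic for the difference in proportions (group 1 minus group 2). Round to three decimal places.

p̂₁ = 166/322 = 0.515528, p̂₂ = 92/220 = 0.418182.
Pooled p̂ = (166+92)/(322+220) = 258/542 = 0.476015.
SE = √(0.249425 × 0.00765104) = 0.043685.
z = (0.515528 − 0.418182)/0.043685 = 0.097346/0.043685 = 2.228.
p-value = P(Z > 2.228) ≈ 0.0129, so at α = 0.05 we reject H₀.

z = 2.228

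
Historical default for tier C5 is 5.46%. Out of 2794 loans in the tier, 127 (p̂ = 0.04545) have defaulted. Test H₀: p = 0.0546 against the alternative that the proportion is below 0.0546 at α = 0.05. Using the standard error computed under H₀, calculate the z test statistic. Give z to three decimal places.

z = -2.128

p̂ = 127/2794 ≈ 0.04545.
SE = √(p₀(1−p₀)/n) = √(0.051619/2794) = 0.00430.
z = (0.04545 − 0.0546)/0.00430 = -0.00915/0.00430 = -2.128.
p-value = P(Z < -2.128) ≈ 0.0167. With α = 0.05, reject H₀.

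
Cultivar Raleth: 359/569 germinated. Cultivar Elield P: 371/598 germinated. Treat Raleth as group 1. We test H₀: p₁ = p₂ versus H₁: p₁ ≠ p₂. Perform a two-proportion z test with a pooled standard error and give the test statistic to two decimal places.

p̂₁ = 359/569 = 0.6309, p̂₂ = 371/598 = 0.6204.
Pooled p̂ = (359+371)/(569+598) = 730/1167 = 0.6255.
SE = √(p̂(1−p̂)(1/n₁+1/n₂)) = √(0.6255·0.3745·0.00342971) = √(0.000803378) = 0.0283.
z = (0.6309 − 0.6204)/0.0283 = 0.0105/0.0283 = 0.37.
p-value = 2·P(Z > 0.372) ≈ 0.7103.

z = 0.37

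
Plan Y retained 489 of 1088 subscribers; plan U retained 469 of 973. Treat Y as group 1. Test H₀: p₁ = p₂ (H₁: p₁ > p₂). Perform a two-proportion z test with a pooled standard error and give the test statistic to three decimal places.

z = -1.480

p̂₁ = 489/1088 ≈ 0.449449, p̂₂ = 469/973 ≈ 0.482014.
Pooled p̂ = (489+469)/(1088+973) = 958/2061 = 0.464823.
SE = √(0.248763 × 0.00194687) = 0.022007.
z = (0.449449 − 0.482014)/0.022007 = -0.032565/0.022007 = -1.480.
p-value = P(Z > -1.480) ≈ 0.9305.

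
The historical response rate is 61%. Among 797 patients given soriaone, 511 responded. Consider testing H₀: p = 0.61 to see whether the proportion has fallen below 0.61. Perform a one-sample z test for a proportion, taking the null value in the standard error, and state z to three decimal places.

p̂ = 511/797 = 0.64115.
Standard error under H₀: √(0.61×0.39/797) = 0.01728.
z = (0.64115 − 0.61)/0.01728 = 0.03115/0.01728 = 1.803.

z = 1.803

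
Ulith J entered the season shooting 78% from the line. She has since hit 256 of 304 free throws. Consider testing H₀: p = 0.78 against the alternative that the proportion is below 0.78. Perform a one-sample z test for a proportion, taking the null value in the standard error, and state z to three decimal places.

z = 2.614

p̂ = 256/304 = 0.84211.
Under H₀, SE = √(0.78·0.22/304) = √(0.000564474) = 0.02376.
z = (0.84211 − 0.78)/0.02376 = 0.06211/0.02376 = 2.614.
p-value = P(Z < 2.614) ≈ 0.9955.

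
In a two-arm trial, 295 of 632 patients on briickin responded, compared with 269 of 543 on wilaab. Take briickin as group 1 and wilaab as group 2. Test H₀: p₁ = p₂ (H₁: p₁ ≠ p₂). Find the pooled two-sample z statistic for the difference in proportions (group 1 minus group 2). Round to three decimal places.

p̂₁ = 295/632 = 0.46677, p̂₂ = 269/543 = 0.49540.
Pooled p̂ = (295+269)/(632+543) = 564/1175 = 0.48000.
SE = √(p̂(1−p̂)(1/n₁+1/n₂)) = √(0.48000·0.52000·0.0034239) = √(0.000854605) = 0.02923.
z = (0.46677 − 0.49540)/0.02923 = -0.02863/0.02923 = -0.979.

z = -0.979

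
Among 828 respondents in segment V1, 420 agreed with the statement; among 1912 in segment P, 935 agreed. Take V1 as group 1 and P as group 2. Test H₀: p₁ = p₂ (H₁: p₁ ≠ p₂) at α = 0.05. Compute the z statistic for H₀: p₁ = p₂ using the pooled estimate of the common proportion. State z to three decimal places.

z = 0.876

p̂₁ = 420/828 ≈ 0.50725, p̂₂ = 935/1912 ≈ 0.48902.
Pooled p̂ = (420+935)/(828+1912) = 1355/2740 = 0.49453.
SE = √(p̂(1−p̂)(1/n₁+1/n₂)) = √(0.49453·0.50547·0.00173074) = √(0.000432634) = 0.02080.
z = (0.50725 − 0.48902)/0.02080 = 0.01823/0.02080 = 0.876.
Two-sided p-value ≈ 2·Φ(−0.876) = 0.3808, so at α = 0.05 we fail to reject H₀.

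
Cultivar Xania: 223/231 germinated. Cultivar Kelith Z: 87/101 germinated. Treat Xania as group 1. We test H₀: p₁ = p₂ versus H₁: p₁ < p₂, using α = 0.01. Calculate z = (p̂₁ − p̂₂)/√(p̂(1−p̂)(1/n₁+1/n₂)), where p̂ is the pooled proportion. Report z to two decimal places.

p̂₁ = 223/231 ≈ 0.9654, p̂₂ = 87/101 ≈ 0.8614.
Pooled p̂ = (223+87)/(231+101) = 310/332 = 0.9337.
SE = √(p̂(1−p̂)(1/n₁+1/n₂)) = √(0.9337·0.0663·0.01423) = √(0.000880467) = 0.0297.
z = (0.9654 − 0.8614)/0.0297 = 0.1040/0.0297 = 3.50.
p-value = P(Z < 3.504) ≈ 0.9998; since p > α = 0.01, fail to reject H₀.

z = 3.50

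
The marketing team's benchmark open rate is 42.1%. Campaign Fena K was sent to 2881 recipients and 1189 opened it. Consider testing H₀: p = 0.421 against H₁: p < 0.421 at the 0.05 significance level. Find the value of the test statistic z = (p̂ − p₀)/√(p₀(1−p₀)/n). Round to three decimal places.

z = -0.902

p̂ = 1189/2881 = 0.41270.
Standard error under H₀: √(0.421×0.579/2881) = 0.00920.
z = (0.41270 − 0.421)/0.00920 = -0.00830/0.00920 = -0.902.
p-value = P(Z < -0.902) ≈ 0.1836; since p > α = 0.05, fail to reject H₀.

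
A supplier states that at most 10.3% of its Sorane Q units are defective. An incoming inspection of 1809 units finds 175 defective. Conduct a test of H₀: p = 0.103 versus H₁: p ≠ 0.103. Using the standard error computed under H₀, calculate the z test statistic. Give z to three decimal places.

p̂ = 175/1809 = 0.09674.
SE = √(p₀(1−p₀)/n) = √(0.092391/1809) = 0.00715.
z = (0.09674 − 0.103)/0.00715 = -0.00626/0.00715 = -0.876.

z = -0.876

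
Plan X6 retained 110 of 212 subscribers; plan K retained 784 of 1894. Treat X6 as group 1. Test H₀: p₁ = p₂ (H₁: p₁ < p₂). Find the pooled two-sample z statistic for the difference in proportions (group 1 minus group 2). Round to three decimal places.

z = 2.931

p̂₁ = 110/212 = 0.51887, p̂₂ = 784/1894 = 0.41394.
Pooled p̂ = (110+784)/(212+1894) = 894/2106 = 0.42450.
SE = √(0.2443 × 0.00524496) = 0.03580.
z = (0.51887 − 0.41394)/0.03580 = 0.10493/0.03580 = 2.931.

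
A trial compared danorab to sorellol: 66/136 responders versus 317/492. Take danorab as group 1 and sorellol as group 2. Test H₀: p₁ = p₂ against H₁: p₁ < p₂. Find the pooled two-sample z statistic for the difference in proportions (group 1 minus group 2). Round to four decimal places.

z = -3.3650

p̂₁ = 66/136 = 0.485294, p̂₂ = 317/492 = 0.644309.
Pooled p̂ = (66+317)/(136+492) = 383/628 = 0.609873.
SE = √(0.237928 × 0.00938546) = 0.047255.
z = (0.485294 − 0.644309)/0.047255 = -0.159015/0.047255 = -3.3650.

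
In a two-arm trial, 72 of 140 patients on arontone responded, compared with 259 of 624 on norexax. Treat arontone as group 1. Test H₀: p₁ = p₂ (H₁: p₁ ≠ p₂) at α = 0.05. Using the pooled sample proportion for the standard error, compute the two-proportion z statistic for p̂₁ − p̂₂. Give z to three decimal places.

p̂₁ = 72/140 = 0.51429, p̂₂ = 259/624 = 0.41506.
Pooled p̂ = (72+259)/(140+624) = 331/764 = 0.43325.
SE = √(0.245544 × 0.00874542) = 0.04634.
z = (0.51429 − 0.41506)/0.04634 = 0.09923/0.04634 = 2.141.
Two-sided p-value ≈ 2·Φ(−2.141) = 0.0323; since p < α = 0.05, reject H₀.

z = 2.141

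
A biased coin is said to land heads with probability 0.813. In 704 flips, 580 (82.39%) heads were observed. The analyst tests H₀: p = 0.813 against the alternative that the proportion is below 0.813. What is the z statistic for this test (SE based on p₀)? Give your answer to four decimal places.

z = 0.7393

p̂ = 580/704 = 0.823864.
SE = √(p₀(1−p₀)/n) = √(0.15203/704) = 0.014695.
z = (0.823864 − 0.813)/0.014695 = 0.010864/0.014695 = 0.7393.
p-value = P(Z < 0.739) ≈ 0.7701.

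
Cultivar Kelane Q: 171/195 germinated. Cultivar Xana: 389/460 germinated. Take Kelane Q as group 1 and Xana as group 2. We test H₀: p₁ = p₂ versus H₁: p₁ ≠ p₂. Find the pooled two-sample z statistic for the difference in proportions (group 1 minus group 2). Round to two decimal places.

z = 1.04

p̂₁ = 171/195 = 0.8769, p̂₂ = 389/460 = 0.8457.
Pooled p̂ = (171+389)/(195+460) = 560/655 = 0.8550.
SE = √(p̂(1−p̂)(1/n₁+1/n₂)) = √(0.8550·0.1450·0.00730212) = √(0.000905478) = 0.0301.
z = (0.8769 − 0.8457)/0.0301 = 0.0312/0.0301 = 1.04.
Two-sided p-value ≈ 2·Φ(−1.039) = 0.2987.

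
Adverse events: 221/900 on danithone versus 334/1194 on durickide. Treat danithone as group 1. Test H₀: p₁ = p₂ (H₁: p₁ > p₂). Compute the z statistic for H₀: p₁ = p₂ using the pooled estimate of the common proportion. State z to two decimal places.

z = -1.75

p̂₁ = 221/900 ≈ 0.2456, p̂₂ = 334/1194 ≈ 0.2797.
Pooled p̂ = (221+334)/(900+1194) = 555/2094 = 0.2650.
SE = √(p̂(1−p̂)(1/n₁+1/n₂)) = √(0.2650·0.7350·0.00194863) = √(0.000379584) = 0.0195.
z = (0.2456 − 0.2797)/0.0195 = -0.0341/0.0195 = -1.75.
p-value = P(Z > -1.754) ≈ 0.9603.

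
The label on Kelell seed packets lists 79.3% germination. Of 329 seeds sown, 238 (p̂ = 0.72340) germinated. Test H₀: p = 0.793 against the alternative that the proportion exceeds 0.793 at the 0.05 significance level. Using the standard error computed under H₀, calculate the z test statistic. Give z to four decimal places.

p̂ = 238/329 = 0.723404.
SE = √(p₀(1−p₀)/n) = √(0.16415/329) = 0.022337.
z = (0.723404 − 0.793)/0.022337 = -0.069596/0.022337 = -3.1157.
p-value = P(Z > -3.116) ≈ 0.9991, so at α = 0.05 we fail to reject H₀.

z = -3.1157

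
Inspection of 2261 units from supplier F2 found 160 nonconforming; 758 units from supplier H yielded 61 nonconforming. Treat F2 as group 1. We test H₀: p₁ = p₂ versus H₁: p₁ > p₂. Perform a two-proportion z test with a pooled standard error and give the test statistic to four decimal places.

z = -0.8882

p̂₁ = 160/2261 = 0.070765, p̂₂ = 61/758 = 0.080475.
Pooled p̂ = (160+61)/(2261+758) = 221/3019 = 0.073203.
SE = √(p̂(1−p̂)(1/n₁+1/n₂)) = √(0.073203·0.926797·0.00176154) = √(0.000119511) = 0.010932.
z = (0.070765 − 0.080475)/0.010932 = -0.009710/0.010932 = -0.8882.
p-value = P(Z > -0.888) ≈ 0.8128.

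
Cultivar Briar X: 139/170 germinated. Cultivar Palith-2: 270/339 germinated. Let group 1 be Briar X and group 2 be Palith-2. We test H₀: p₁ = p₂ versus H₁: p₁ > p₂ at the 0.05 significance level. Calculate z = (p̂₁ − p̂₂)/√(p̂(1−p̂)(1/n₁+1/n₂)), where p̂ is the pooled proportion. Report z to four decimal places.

z = 0.5674

p̂₁ = 139/170 ≈ 0.817647, p̂₂ = 270/339 ≈ 0.796460.
Pooled p̂ = (139+270)/(170+339) = 409/509 = 0.803536.
SE = √(0.157866 × 0.00883221) = 0.037340.
z = (0.817647 − 0.796460)/0.037340 = 0.021187/0.037340 = 0.5674.
p-value = P(Z > 0.567) ≈ 0.2852. With α = 0.05, fail to reject H₀.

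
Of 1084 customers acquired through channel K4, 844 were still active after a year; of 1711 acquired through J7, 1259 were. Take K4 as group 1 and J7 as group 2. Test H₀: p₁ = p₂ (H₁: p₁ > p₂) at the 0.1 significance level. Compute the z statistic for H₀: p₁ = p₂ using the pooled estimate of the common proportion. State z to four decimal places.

p̂₁ = 844/1084 = 0.778598, p̂₂ = 1259/1711 = 0.735827.
Pooled p̂ = (844+1259)/(1084+1711) = 2103/2795 = 0.752415.
SE = √(p̂(1−p̂)(1/n₁+1/n₂)) = √(0.752415·0.247585·0.00150696) = √(0.000280727) = 0.016755.
z = (0.778598 − 0.735827)/0.016755 = 0.042771/0.016755 = 2.5527.
p-value = P(Z > 2.553) ≈ 0.0053, so at α = 0.1 we reject H₀.

z = 2.5527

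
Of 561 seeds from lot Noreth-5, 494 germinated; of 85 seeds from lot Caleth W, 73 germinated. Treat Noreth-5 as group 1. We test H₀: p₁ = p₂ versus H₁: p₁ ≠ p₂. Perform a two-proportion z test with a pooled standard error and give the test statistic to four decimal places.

z = 0.5703

p̂₁ = 494/561 ≈ 0.880570, p̂₂ = 73/85 ≈ 0.858824.
Pooled p̂ = (494+73)/(561+85) = 567/646 = 0.877709.
SE = √(0.107336 × 0.0135472) = 0.038133.
z = (0.880570 − 0.858824)/0.038133 = 0.021746/0.038133 = 0.5703.
p-value = 2·P(Z > 0.570) ≈ 0.5685.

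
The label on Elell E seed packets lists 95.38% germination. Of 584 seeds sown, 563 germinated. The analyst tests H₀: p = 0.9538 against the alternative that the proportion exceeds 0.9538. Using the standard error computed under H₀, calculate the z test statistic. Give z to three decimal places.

z = 1.179

p̂ = 563/584 ≈ 0.964041.
SE = √(p₀(1−p₀)/n) = √(0.044066/584) = 0.008686.
z = (0.964041 − 0.9538)/0.008686 = 0.010241/0.008686 = 1.179.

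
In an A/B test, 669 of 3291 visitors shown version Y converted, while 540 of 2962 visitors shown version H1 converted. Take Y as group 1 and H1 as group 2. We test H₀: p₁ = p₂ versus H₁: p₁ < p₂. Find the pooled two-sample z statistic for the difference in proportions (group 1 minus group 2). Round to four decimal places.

p̂₁ = 669/3291 ≈ 0.2032817, p̂₂ = 540/2962 ≈ 0.1823093.
Pooled p̂ = (669+540)/(3291+2962) = 1209/6253 = 0.1933472.
SE = √(0.155964 × 0.000641469) = 0.0100023.
z = (0.2032817 − 0.1823093)/0.0100023 = 0.0209724/0.0100023 = 2.0968.
p-value = P(Z < 2.097) ≈ 0.9820.

z = 2.0968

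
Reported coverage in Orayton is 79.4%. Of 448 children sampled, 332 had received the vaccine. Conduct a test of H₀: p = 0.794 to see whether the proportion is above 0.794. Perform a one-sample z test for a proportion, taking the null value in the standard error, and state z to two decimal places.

z = -2.77

p̂ = 332/448 = 0.7411.
SE = √(p₀(1−p₀)/n) = √(0.16356/448) = 0.0191.
z = (0.7411 − 0.794)/0.0191 = -0.0529/0.0191 = -2.77.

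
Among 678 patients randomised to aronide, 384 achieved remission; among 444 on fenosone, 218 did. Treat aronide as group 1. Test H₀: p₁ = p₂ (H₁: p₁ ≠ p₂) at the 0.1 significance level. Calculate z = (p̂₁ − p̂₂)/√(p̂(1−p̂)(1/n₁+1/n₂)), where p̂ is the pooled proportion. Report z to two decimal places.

z = 2.48

p̂₁ = 384/678 = 0.5664, p̂₂ = 218/444 = 0.4910.
Pooled p̂ = (384+218)/(678+444) = 602/1122 = 0.5365.
SE = √(p̂(1−p̂)(1/n₁+1/n₂)) = √(0.5365·0.4635·0.00372718) = √(0.000926818) = 0.0304.
z = (0.5664 − 0.4910)/0.0304 = 0.0754/0.0304 = 2.48.
Two-sided p-value ≈ 2·Φ(−2.476) = 0.0133. With α = 0.1, reject H₀.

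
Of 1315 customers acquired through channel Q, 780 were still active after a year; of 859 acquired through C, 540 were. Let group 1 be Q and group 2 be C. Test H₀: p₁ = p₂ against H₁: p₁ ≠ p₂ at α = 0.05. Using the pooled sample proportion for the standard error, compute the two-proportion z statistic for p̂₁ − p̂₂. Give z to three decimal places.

z = -1.656

p̂₁ = 780/1315 ≈ 0.59316, p̂₂ = 540/859 ≈ 0.62864.
Pooled p̂ = (780+540)/(1315+859) = 1320/2174 = 0.60718.
SE = √(0.238513 × 0.0019246) = 0.02143.
z = (0.59316 − 0.62864)/0.02143 = -0.03548/0.02143 = -1.656.
p-value = 2·P(Z > 1.656) ≈ 0.0977. With α = 0.05, fail to reject H₀.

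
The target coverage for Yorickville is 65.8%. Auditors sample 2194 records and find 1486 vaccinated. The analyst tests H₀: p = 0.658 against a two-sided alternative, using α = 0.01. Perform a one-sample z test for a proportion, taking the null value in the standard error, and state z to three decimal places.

p̂ = 1486/2194 = 0.677302.
SE = √(p₀(1−p₀)/n) = √(0.22504/2194) = 0.010128.
z = (0.677302 − 0.658)/0.010128 = 0.019302/0.010128 = 1.906.
p-value = 2·P(Z > 1.906) ≈ 0.0567. With α = 0.01, fail to reject H₀.

z = 1.906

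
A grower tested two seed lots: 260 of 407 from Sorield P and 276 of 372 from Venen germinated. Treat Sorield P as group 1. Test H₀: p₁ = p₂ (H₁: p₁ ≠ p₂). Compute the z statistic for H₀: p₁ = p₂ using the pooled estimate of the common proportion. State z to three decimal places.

p̂₁ = 260/407 = 0.63882, p̂₂ = 276/372 = 0.74194.
Pooled p̂ = (260+276)/(407+372) = 536/779 = 0.68806.
SE = √(0.214633 × 0.00514517) = 0.03323.
z = (0.63882 − 0.74194)/0.03323 = -0.10312/0.03323 = -3.103.
p-value = 2·P(Z > 3.103) ≈ 0.0019.

z = -3.103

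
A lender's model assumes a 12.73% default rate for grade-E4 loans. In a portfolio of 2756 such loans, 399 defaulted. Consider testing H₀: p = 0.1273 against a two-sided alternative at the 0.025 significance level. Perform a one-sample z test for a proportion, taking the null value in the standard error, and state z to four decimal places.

z = 2.7524

p̂ = 399/2756 = 0.144775.
Under H₀, SE = √(0.1273·0.8727/2756) = √(4.03101e-05) = 0.006349.
z = (0.144775 − 0.1273)/0.006349 = 0.017475/0.006349 = 2.7524.
p-value = 2·P(Z > 2.752) ≈ 0.0059. With α = 0.025, reject H₀.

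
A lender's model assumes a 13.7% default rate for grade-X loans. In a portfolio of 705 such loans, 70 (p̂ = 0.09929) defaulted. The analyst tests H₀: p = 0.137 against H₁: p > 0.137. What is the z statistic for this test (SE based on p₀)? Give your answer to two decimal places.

p̂ = 70/705 = 0.09929.
Standard error under H₀: √(0.137×0.863/705) = 0.01295.
z = (0.09929 − 0.137)/0.01295 = -0.03771/0.01295 = -2.91.
p-value = P(Z > -2.912) ≈ 0.9982.

z = -2.91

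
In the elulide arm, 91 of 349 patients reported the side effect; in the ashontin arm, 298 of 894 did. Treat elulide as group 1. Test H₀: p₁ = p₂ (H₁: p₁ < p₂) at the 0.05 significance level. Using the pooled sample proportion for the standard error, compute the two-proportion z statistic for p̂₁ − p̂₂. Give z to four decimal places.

z = -2.4802

p̂₁ = 91/349 = 0.2607450, p̂₂ = 298/894 = 0.3333333.
Pooled p̂ = (91+298)/(349+894) = 389/1243 = 0.3129525.
SE = √(p̂(1−p̂)(1/n₁+1/n₂)) = √(0.3129525·0.6870475·0.0039839) = √(0.000856591) = 0.0292676.
z = (0.2607450 − 0.3333333)/0.0292676 = -0.0725883/0.0292676 = -2.4802.
p-value = P(Z < -2.480) ≈ 0.0066, so at α = 0.05 we reject H₀.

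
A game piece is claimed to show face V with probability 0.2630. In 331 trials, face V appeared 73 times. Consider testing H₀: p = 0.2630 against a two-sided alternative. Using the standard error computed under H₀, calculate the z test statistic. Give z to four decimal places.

p̂ = 73/331 ≈ 0.220544.
SE = √(p₀(1−p₀)/n) = √(0.19383/331) = 0.024199.
z = (0.220544 − 0.263)/0.024199 = -0.042456/0.024199 = -1.7545.
p-value = 2·P(Z > 1.754) ≈ 0.0794.

z = -1.7545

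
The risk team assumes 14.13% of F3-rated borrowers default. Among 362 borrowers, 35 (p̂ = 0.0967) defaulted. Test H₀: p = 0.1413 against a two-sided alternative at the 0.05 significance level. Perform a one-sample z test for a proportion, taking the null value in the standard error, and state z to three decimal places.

p̂ = 35/362 = 0.096685.
Standard error under H₀: √(0.1413×0.8587/362) = 0.018308.
z = (0.096685 − 0.1413)/0.018308 = -0.044615/0.018308 = -2.437.
Two-sided p-value ≈ 2·Φ(−2.437) = 0.0148; since p < α = 0.05, reject H₀.

z = -2.437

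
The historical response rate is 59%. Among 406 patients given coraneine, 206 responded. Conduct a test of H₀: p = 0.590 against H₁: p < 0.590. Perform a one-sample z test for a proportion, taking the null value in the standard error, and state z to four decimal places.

p̂ = 206/406 = 0.507389.
Under H₀, SE = √(0.59·0.41/406) = √(0.000595813) = 0.024409.
z = (0.507389 − 0.59)/0.024409 = -0.082611/0.024409 = -3.3844.
p-value = P(Z < -3.384) ≈ 0.0004.

z = -3.3844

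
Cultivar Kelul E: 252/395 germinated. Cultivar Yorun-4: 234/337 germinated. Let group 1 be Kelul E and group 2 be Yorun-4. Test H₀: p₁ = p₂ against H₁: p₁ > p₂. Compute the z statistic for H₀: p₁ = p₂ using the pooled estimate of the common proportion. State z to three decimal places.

p̂₁ = 252/395 = 0.63797, p̂₂ = 234/337 = 0.69436.
Pooled p̂ = (252+234)/(395+337) = 486/732 = 0.66393.
SE = √(0.223126 × 0.005499) = 0.03503.
z = (0.63797 − 0.69436)/0.03503 = -0.05639/0.03503 = -1.610.
p-value = P(Z > -1.610) ≈ 0.9463.

z = -1.610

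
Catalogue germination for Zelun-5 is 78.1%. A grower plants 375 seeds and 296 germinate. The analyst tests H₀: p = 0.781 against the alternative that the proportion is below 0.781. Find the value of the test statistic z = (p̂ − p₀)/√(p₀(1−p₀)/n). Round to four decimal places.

z = 0.3902

p̂ = 296/375 ≈ 0.789333.
SE = √(p₀(1−p₀)/n) = √(0.17104/375) = 0.021357.
z = (0.789333 − 0.781)/0.021357 = 0.008333/0.021357 = 0.3902.
p-value = P(Z < 0.390) ≈ 0.6518.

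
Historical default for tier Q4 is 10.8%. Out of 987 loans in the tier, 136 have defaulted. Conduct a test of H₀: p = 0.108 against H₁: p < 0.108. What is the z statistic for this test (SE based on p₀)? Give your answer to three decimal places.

p̂ = 136/987 ≈ 0.13779.
Under H₀, SE = √(0.108·0.892/987) = √(9.76049e-05) = 0.00988.
z = (0.13779 − 0.108)/0.00988 = 0.02979/0.00988 = 3.015.

z = 3.015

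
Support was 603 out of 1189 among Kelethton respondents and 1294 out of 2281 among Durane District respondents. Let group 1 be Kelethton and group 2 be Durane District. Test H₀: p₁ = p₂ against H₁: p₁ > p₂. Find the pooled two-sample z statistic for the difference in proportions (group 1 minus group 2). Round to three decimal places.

z = -3.378

p̂₁ = 603/1189 ≈ 0.507149, p̂₂ = 1294/2281 ≈ 0.567295.
Pooled p̂ = (603+1294)/(1189+2281) = 1897/3470 = 0.546686.
SE = √(0.24782 × 0.00127945) = 0.017807.
z = (0.507149 − 0.567295)/0.017807 = -0.060146/0.017807 = -3.378.
p-value = P(Z > -3.378) ≈ 0.9996.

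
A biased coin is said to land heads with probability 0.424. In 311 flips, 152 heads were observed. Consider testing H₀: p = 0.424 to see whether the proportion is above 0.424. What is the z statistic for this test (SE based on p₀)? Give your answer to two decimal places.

p̂ = 152/311 ≈ 0.4887.
Standard error under H₀: √(0.424×0.576/311) = 0.0280.
z = (0.4887 − 0.424)/0.0280 = 0.0647/0.0280 = 2.31.

z = 2.31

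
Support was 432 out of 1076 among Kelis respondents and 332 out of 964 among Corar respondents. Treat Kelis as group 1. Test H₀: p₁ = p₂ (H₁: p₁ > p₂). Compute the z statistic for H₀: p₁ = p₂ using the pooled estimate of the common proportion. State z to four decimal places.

p̂₁ = 432/1076 ≈ 0.4014870, p̂₂ = 332/964 ≈ 0.3443983.
Pooled p̂ = (432+332)/(1076+964) = 764/2040 = 0.3745098.
SE = √(p̂(1−p̂)(1/n₁+1/n₂)) = √(0.3745098·0.6254902·0.00196671) = √(0.000460707) = 0.0214641.
z = (0.4014870 − 0.3443983)/0.0214641 = 0.0570887/0.0214641 = 2.6597.
p-value = P(Z > 2.660) ≈ 0.0039.

z = 2.6597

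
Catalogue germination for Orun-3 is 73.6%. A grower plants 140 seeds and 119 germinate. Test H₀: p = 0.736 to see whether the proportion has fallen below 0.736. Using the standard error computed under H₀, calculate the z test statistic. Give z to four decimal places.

z = 3.0600

p̂ = 119/140 = 0.8500000.
Under H₀, SE = √(0.736·0.264/140) = √(0.00138789) = 0.0372543.
z = (0.8500000 − 0.736)/0.0372543 = 0.1140000/0.0372543 = 3.0600.
p-value = P(Z < 3.060) ≈ 0.9989.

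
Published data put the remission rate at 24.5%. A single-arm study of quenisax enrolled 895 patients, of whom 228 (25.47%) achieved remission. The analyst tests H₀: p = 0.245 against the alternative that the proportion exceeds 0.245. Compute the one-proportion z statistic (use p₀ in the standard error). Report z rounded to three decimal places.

z = 0.678

p̂ = 228/895 ≈ 0.25475.
SE = √(p₀(1−p₀)/n) = √(0.18498/895) = 0.01438.
z = (0.25475 − 0.245)/0.01438 = 0.00975/0.01438 = 0.678.
p-value = P(Z > 0.678) ≈ 0.2489.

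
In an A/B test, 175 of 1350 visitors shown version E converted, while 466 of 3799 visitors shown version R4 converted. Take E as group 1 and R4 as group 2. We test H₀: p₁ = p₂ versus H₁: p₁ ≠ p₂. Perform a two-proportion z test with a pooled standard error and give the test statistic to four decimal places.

p̂₁ = 175/1350 ≈ 0.129630, p̂₂ = 466/3799 ≈ 0.122664.
Pooled p̂ = (175+466)/(1350+3799) = 641/5149 = 0.124490.
SE = √(p̂(1−p̂)(1/n₁+1/n₂)) = √(0.124490·0.875510·0.00100397) = √(0.000109425) = 0.010461.
z = (0.129630 − 0.122664)/0.010461 = 0.006966/0.010461 = 0.6659.

z = 0.6659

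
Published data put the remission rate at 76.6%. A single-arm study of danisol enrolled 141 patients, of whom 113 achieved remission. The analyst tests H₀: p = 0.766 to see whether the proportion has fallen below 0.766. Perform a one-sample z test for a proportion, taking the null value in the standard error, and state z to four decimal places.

p̂ = 113/141 = 0.801418.
SE = √(p₀(1−p₀)/n) = √(0.17924/141) = 0.035654.
z = (0.801418 − 0.766)/0.035654 = 0.035418/0.035654 = 0.9934.

z = 0.9934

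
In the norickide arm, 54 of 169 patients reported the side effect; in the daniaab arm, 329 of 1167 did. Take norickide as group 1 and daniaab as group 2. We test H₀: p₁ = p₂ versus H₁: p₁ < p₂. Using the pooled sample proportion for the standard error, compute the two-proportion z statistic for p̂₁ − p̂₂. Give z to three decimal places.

p̂₁ = 54/169 ≈ 0.31953, p̂₂ = 329/1167 ≈ 0.28192.
Pooled p̂ = (54+329)/(169+1167) = 383/1336 = 0.28668.
SE = √(p̂(1−p̂)(1/n₁+1/n₂)) = √(0.28668·0.71332·0.00677406) = √(0.00138525) = 0.03722.
z = (0.31953 − 0.28192)/0.03722 = 0.03761/0.03722 = 1.010.

z = 1.010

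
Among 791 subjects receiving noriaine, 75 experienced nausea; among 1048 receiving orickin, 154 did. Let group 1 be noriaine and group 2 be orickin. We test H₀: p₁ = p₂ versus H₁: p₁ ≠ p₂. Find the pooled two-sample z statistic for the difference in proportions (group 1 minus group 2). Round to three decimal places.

z = -3.352

p̂₁ = 75/791 = 0.09482, p̂₂ = 154/1048 = 0.14695.
Pooled p̂ = (75+154)/(791+1048) = 229/1839 = 0.12452.
SE = √(0.109018 × 0.00221842) = 0.01555.
z = (0.09482 − 0.14695)/0.01555 = -0.05213/0.01555 = -3.352.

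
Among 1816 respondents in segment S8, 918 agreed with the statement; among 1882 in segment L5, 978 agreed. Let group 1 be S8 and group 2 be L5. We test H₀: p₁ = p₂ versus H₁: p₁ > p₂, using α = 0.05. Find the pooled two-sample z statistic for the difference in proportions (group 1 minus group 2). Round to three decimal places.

p̂₁ = 918/1816 ≈ 0.50551, p̂₂ = 978/1882 ≈ 0.51966.
Pooled p̂ = (918+978)/(1816+1882) = 1896/3698 = 0.51271.
SE = √(0.249838 × 0.00108201) = 0.01644.
z = (0.50551 − 0.51966)/0.01644 = -0.01415/0.01644 = -0.861.
p-value = P(Z > -0.861) ≈ 0.8053. With α = 0.05, fail to reject H₀.

z = -0.861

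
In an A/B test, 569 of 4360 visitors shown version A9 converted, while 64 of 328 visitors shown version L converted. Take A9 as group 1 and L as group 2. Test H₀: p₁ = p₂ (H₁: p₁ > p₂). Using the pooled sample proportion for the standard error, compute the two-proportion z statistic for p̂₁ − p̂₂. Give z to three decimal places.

z = -3.302

p̂₁ = 569/4360 ≈ 0.13050, p̂₂ = 64/328 ≈ 0.19512.
Pooled p̂ = (569+64)/(4360+328) = 633/4688 = 0.13503.
SE = √(p̂(1−p̂)(1/n₁+1/n₂)) = √(0.13503·0.86497·0.00327814) = √(0.000382866) = 0.01957.
z = (0.13050 − 0.19512)/0.01957 = -0.06462/0.01957 = -3.302.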